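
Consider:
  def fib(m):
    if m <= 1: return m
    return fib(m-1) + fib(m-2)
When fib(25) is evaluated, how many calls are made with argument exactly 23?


Let N(m) = number of times fib(m) is called while evaluating fib(25).
N(25) = 1 (the initial call).
N(24) = 1 (only fib(25) calls it).
For 1 <= m <= 23: fib(m) is called by fib(m+1) and fib(m+2), so
  N(m) = N(m+1) + N(m+2).
fib(0) is called only by fib(2), so N(0) = N(2).
Walk down from m=25:
  N(25)=1, N(24)=1, N(23)=2
N(23) = 2


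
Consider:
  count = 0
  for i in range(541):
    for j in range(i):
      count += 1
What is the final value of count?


For each i, the inner loop runs i times:
  i=0: inner runs 0 times
  i=1: inner runs 1 time
  i=2: inner runs 2 times
  i=3: inner runs 3 times
  i=4: inner runs 4 times
  i=5: inner runs 5 times
  i=6: inner runs 6 times
  i=7: inner runs 7 times
  ...
Total = 0 + 1 + 2 + ... + 540 = 541*(541-1)/2 = 146070


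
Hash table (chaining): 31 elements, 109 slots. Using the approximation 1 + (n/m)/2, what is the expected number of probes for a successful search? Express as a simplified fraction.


Computing expected probes:
alpha = 31/109
= 1 + alpha/2
= 1 + 31/(2*109)
= (2*109 + 31) / (2*109)
= 249/218


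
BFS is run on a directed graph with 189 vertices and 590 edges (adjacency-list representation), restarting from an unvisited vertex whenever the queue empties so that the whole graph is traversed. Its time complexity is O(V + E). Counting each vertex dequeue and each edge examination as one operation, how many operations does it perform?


A full BFS traversal dequeues each vertex exactly once and examines each directed edge exactly once.
V = 189 (vertex processing cost)
E = 590 (edge examination cost)
Total operations proportional to V + E = 189 + 590 = 779


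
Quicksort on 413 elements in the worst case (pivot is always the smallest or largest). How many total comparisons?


In the worst case, each partition step picks the worst pivot:
  Partition 1: 412 comparisons (n-1 elements to compare)
  Partition 2: 411 comparisons
  Partition 3: 410 comparisons
  Partition 4: 409 comparisons
  Partition 5: 408 comparisons
  ...
  Last partition: 0 comparisons
Total = (n-1) + (n-2) + ... + 1 + 0 = n*(n-1)/2
= 413*412/2 = 85078


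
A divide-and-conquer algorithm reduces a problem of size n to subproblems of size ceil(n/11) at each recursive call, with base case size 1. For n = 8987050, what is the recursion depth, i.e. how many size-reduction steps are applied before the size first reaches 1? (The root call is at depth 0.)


Each step divides the size by 11 (rounding up); after k steps the size is ceil(n/11^k), which equals 1 exactly when 11^k >= n.
So the depth is the smallest k with 11^k >= 8987050, i.e. ceil(log_11(8987050)).
11^6 = 1771561 < 8987050 <= 19487171 = 11^7
Recursion depth = 7


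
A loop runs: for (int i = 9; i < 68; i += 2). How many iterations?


Loop starts at i = 9, increments by 2, stops when i >= 68.
Number of iterations = ceil((68 - 9) / 2)
= ceil(59 / 2)
= 30


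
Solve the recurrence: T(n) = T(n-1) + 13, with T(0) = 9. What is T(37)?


Unrolling the recurrence:
T(37) = T(36) + 13
       = T(35) + 13 + 13
       = T(34) + 13*3
       ...
       = T(0) + 13*37
       = 9 + 481 = 490


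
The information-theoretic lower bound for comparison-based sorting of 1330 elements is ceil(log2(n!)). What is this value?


A binary decision tree of height h has at most 2^h leaves and needs at least n! of them, so h >= ceil(log2(n!)).
1330! is far too large to multiply out, so use Stirling's series:
  ln(n!) ~ n ln n - n + (1/2) ln(2 pi n) + 1/(12n)  (error below 1/(360 n^3), negligible here)
  ln(1330) = 7.1929342
  n ln n = 1330 * 7.1929342 = 9566.6025
  (1/2) ln(2 pi * 1330) = (1/2) ln(8356.6365) = 4.5154
  1/(12*1330) = 0.0001
  ln(1330!) ~ 9566.6025 - 1330 + 4.5154 + 0.0001 = 8241.1180
Convert to base 2: log2(1330!) = 8241.1180 / ln 2 = 8241.1180 / 0.69314718 = 11889.4201
ceil(11889.4201) = 11890


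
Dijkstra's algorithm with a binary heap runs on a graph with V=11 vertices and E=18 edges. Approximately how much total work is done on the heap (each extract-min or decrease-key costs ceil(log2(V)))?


Dijkstra with a binary heap: each vertex is extracted once, each edge may relax once.
Each heap operation costs O(log V).
V + E = 11 + 18 = 29
ceil(log2(11)) = 4 (since 2^3 = 8 < 11 <= 16 = 2^4)
Total heap work = (V+E) * ceil(log2(V)) = 29 * 4 = 116


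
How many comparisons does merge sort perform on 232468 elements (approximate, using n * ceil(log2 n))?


Recursion depth: ceil(log2(232468)) = 18
Each recursion level merges n = 232468 elements
Total = 232468 * 18 = 4184424


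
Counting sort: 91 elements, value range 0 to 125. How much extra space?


n = 91 (output array)
k = 126 (count array for 126 distinct values)
Extra space = 91 + 126 = 217


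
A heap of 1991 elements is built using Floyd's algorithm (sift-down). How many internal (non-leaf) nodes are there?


Leaf nodes occupy roughly half the array.
Sift-down is called for each internal node, starting from the last one.
Internal nodes = floor(n/2) = floor(1991/2) = 995


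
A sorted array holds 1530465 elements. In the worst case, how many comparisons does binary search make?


Halving sequence: 1530465 -> 765232 -> 382616 -> 191308 -> 95654 -> 47827 -> 23913 -> 11956 -> 5978 -> 2989 -> 1494 -> 747 -> 373 -> 186 -> 93 -> 46 -> 23 -> 11 -> 5 -> 2 -> 1
Number of halvings = 20
Max comparisons = 20 + 1 = 21


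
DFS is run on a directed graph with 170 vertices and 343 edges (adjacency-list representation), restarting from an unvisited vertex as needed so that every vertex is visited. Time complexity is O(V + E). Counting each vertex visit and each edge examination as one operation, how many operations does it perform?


A full DFS traversal processes each vertex exactly once (push/pop on stack).
Each directed edge is examined once.
V = 170, E = 343
V + E = 513


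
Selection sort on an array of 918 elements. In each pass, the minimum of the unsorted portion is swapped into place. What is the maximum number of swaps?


Selection sort performs one swap per pass:
  Pass 1: find min in positions 0 to 917, swap with position 0
  Pass 2: find min in positions 1 to 917, swap with position 1
  Pass 3: find min in positions 2 to 917, swap with position 2
  Pass 4: find min in positions 3 to 917, swap with position 3
  Pass 5: find min in positions 4 to 917, swap with position 4
  ... (912 more passes)
Total passes (and swaps) = n - 1 = 918 - 1 = 917


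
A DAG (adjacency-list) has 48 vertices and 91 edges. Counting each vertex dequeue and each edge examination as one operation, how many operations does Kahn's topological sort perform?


V = 48 (vertex processing)
E = 91 (edge processing)
V + E = 48 + 91 = 139


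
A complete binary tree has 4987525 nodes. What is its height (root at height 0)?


In a complete binary tree, level k holds nodes 2^k .. 2^(k+1)-1 (1-indexed).
Height = floor(log2(n)) = floor(log2(4987525)) = 22
Check: 2^22 = 4194304 <= 4987525 < 8388608 = 2^23


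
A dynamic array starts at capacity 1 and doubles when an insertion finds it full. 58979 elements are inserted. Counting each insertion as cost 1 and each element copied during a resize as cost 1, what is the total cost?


n = 58979
Insertion costs: 58979
Resizes copy 1, 2, 4, ... up to the largest power of 2 that is <= n-1 = 58978, i.e. 32768.
Copy costs = 1 + 2 + 4 + 8 + 16 + 32 + 64 + 128 + 256 + 512 + 1024 + 2048 + 4096 + 8192 + 16384 + 32768 = 65535
Total = 58979 + 65535 = 124514


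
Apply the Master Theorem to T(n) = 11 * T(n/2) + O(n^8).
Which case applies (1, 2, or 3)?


The Master Theorem: T(n) = a*T(n/b) + O(n^c)
  a = 11, b = 2, c = 8
log_b(a) = log_2(11) ~ 3.459
Compare b^c with a: 2^8 = 256 > 11, so c > log_b(a).
Since c > log_b(a), Case 3 applies.
T(n) = O(n^8)
Master Theorem case = 3


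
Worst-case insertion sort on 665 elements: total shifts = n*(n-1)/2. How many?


Sum of shifts = 1 + 2 + 3 + ... + 664
= 665 * 664 / 2
= 441560 / 2
= 220780


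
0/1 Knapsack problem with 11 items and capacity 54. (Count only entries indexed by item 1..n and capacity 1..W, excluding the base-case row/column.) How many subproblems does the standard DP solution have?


The DP table is indexed by (item, capacity).
Rows: 11 items
Columns: 54 capacity values (1 to W)
Total subproblems = 11 * 54 = 594


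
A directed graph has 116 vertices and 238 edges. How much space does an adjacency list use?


Adjacency list: one list head per vertex + one entry per edge
Vertex heads: 116
Edge entries: 238
Total = 116 + 238 = 354


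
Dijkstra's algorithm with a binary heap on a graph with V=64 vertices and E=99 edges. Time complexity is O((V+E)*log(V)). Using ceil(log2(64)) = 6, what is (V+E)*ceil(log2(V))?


Dijkstra with a binary heap: each vertex is extracted once, each edge may relax once.
Each heap operation costs O(log V).
V + E = 64 + 99 = 163
ceil(log2(64)) = 6 (since 2^5 = 32 < 64 <= 64 = 2^6)
Total heap work = (V+E) * ceil(log2(V)) = 163 * 6 = 978


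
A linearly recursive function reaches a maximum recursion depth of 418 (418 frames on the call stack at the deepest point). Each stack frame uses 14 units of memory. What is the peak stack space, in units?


Maximum recursion depth = 418 frames
Memory per frame = 14 units
Total stack space = depth * frame_size
= 418 * 14 = 5852


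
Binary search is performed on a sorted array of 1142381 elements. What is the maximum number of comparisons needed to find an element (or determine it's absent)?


Binary search halves the search space each comparison:
  Step 1: search space = 1142381 -> 571190
  Step 2: search space = 571190 -> 285595
  Step 3: search space = 285595 -> 142797
  Step 4: search space = 142797 -> 71398
  Step 5: search space = 71398 -> 35699
  Step 6: search space = 35699 -> 17849
  Step 7: search space = 17849 -> 8924
  Step 8: search space = 8924 -> 4462
  Step 9: search space = 4462 -> 2231
  Step 10: search space = 2231 -> 1115
  Step 11: search space = 1115 -> 557
  Step 12: search space = 557 -> 278
  Step 13: search space = 278 -> 139
  Step 14: search space = 139 -> 69
  Step 15: search space = 69 -> 34
  Step 16: search space = 34 -> 17
  Step 17: search space = 17 -> 8
  Step 18: search space = 8 -> 4
  Step 19: search space = 4 -> 2
  Step 20: search space = 2 -> 1
  Step 21: search space = 1 (final check)
Maximum comparisons = floor(log2(1142381)) + 1 = 20 + 1 = 21


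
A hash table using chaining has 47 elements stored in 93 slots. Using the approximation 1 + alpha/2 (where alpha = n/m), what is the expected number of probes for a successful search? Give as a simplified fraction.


Load factor alpha = n/m = 47/93
Expected probes = 1 + alpha/2 = 1 + 47/(2*93)
= 1 + 47/186
= 186/186 + 47/186
= 233/186


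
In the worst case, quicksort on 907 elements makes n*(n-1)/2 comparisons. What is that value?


Sum of comparisons per partition:
906 + 905 + ... + 1 + 0
= 907 * (907 - 1) / 2
= 907 * 906 / 2
= 410871


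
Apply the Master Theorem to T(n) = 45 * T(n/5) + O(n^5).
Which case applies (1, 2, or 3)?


The Master Theorem: T(n) = a*T(n/b) + O(n^c)
  a = 45, b = 5, c = 5
log_b(a) = log_5(45) ~ 2.365
Compare b^c with a: 5^5 = 3125 > 45, so c > log_b(a).
Since c > log_b(a), Case 3 applies.
T(n) = O(n^5)
Master Theorem case = 3


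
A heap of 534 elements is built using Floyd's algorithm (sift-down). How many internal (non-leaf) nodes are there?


Leaf nodes occupy roughly half the array.
Sift-down is called for each internal node, starting from the last one.
Internal nodes = floor(n/2) = floor(534/2) = 267


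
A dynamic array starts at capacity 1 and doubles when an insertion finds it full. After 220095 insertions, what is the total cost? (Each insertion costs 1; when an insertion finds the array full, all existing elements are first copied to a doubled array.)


Insertion cost: 220095 (one per element)
Resizes occur just before inserting elements 2, 3, 5, 9, ...
Elements copied at each resize: 1 + 2 + 4 + 8 + 16 + 32 + 64 + 128 + 256 + 512 + 1024 + 2048 + 4096 + 8192 + 16384 + 32768 + 65536 + 131072
Sum of copies = 262143 (geometric series: 2^k - 1)
Total = 220095 + 262143 = 482238


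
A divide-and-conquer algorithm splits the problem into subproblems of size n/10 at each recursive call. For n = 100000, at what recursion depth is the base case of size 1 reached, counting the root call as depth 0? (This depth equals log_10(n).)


At each depth, the problem size is divided by 10:
  Depth 0: problem size = 100000
  Depth 1: problem size = 10000
  Depth 2: problem size = 1000
  Depth 3: problem size = 100
  Depth 4: problem size = 10
  Depth 5: problem size = 1 (base case)
The base case is reached at depth log_10(100000) = 5 (the tree has 6 levels counting depth 0, but the depth asked for is 5).
Recursion depth = 5


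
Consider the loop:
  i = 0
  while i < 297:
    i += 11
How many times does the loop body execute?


Starting at i = 0, each iteration adds 11.
Iterations until i >= 297:
  Iteration 1: i = 0 -> i = 11
  Iteration 2: i = 11 -> i = 22
  Iteration 3: i = 22 -> i = 33
  Iteration 4: i = 33 -> i = 44
  Iteration 5: i = 44 -> i = 55
  Iteration 6: i = 55 -> i = 66
  Iteration 7: i = 66 -> i = 77
  Iteration 8: i = 77 -> i = 88
  ... continuing ...
Total iterations = ceil(297/11) = 27


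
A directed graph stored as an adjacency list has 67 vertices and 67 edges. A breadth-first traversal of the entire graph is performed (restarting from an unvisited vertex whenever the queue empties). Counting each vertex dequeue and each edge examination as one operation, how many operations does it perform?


A full BFS traversal dequeues each vertex once and examines each edge once.
Vertex visits: 67
Edge visits: 67
V + E = 67 + 67 = 134


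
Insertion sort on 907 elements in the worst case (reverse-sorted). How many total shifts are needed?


In the worst case (reverse-sorted), each element shifts past all previous:
  Element 1: 1 shifts
  Element 2: 2 shifts
  Element 3: 3 shifts
  Element 4: 4 shifts
  Element 5: 5 shifts
  ...
  Element 906: 906 shifts
Total = 1 + 2 + ... + 906
= 907*(907-1)/2 = 410871


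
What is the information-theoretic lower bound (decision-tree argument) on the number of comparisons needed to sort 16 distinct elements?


A binary decision tree of height h has at most 2^h leaves and needs at least n! of them, so h >= ceil(log2(n!)).
Compute 16! as a running product:
  x2 = 2, x3 = 6, x4 = 24, x5 = 120
  x6 = 720, x7 = 5040, x8 = 40320, x9 = 362880
  x10 = 3628800, x11 = 39916800, x12 = 479001600, x13 = 6227020800
  x14 = 87178291200, x15 = 1307674368000, x16 = 20922789888000
16! = 20922789888000
Bracket between powers of 2:
  2^44 = 17592186044416 < 20922789888000 <= 35184372088832 = 2^45
So ceil(log2(16!)) = 45


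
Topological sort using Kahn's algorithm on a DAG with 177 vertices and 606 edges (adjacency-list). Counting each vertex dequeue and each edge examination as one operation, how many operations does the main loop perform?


Kahn's algorithm:
  1. Compute in-degrees: O(V + E)
  2. Process queue: each vertex dequeued once (O(V))
     each edge examined once (O(E))
Total = V + E = 177 + 606 = 783


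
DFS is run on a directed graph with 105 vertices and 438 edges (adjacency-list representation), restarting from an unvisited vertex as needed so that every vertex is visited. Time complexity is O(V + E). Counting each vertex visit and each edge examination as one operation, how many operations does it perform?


A full DFS traversal processes each vertex exactly once (push/pop on stack).
Each directed edge is examined once.
V = 105, E = 438
V + E = 543


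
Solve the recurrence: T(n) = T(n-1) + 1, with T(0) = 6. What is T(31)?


Unrolling the recurrence:
T(31) = T(30) + 1
       = T(29) + 1 + 1
       = T(28) + 1*3
       ...
       = T(0) + 1*31
       = 6 + 31 = 37


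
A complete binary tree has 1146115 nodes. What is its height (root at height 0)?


In a complete binary tree, level k holds nodes 2^k .. 2^(k+1)-1 (1-indexed).
Height = floor(log2(n)) = floor(log2(1146115)) = 20
Check: 2^20 = 1048576 <= 1146115 < 2097152 = 2^21


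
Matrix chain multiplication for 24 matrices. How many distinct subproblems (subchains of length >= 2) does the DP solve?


Subproblems are indexed by (i, j) where i < j.
Number of such pairs = n*(n-1)/2
= 24 * 23 / 2
= 276


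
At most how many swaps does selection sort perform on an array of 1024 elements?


Each of the 1023 passes places one element in its final position.
Pass 1: swap minimum into position 0
Pass 2: swap minimum of remaining into position 1
...
Pass 1023: last two elements, one swap
Maximum swaps = 1024 - 1 = 1023


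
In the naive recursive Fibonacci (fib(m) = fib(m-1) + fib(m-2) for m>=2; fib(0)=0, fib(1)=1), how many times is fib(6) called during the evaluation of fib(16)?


Let N(m) = number of times fib(m) is called while evaluating fib(16).
N(16) = 1 (the initial call).
N(15) = 1 (only fib(16) calls it).
For 1 <= m <= 14: fib(m) is called by fib(m+1) and fib(m+2), so
  N(m) = N(m+1) + N(m+2).
fib(0) is called only by fib(2), so N(0) = N(2).
Walk down from m=16:
  N(16)=1, N(15)=1, N(14)=2, N(13)=3, N(12)=5, N(11)=8, N(10)=13, N(9)=21, N(8)=34, N(7)=55, N(6)=89
N(6) = 89


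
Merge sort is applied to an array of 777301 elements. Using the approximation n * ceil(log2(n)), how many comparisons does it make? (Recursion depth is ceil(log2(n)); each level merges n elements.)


Merge sort divides the array into halves recursively.
Number of levels = ceil(log2(777301)) = 20
At each level, approximately n = 777301 comparisons are needed for merging.
Total comparisons ~ n * ceil(log2(n)) = 777301 * 20 = 15546020


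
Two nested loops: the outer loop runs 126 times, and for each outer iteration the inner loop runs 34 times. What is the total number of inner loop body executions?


Outer loop: 126 iterations
Inner loop: 34 iterations per outer iteration
Total = 126 * 34 = 4284


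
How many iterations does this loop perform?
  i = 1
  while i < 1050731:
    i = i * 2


The loop variable doubles each iteration:
i = 1 -> 2 -> 4 -> 8 -> 16 -> 32 -> 64 -> 128 -> 256 -> 512 -> 1024 -> 2048 -> 4096 -> 8192 -> 16384 -> 32768 -> 65536 -> 131072 -> 262144 -> 524288 -> 1048576 -> 2097152 (stop, 2097152 >= 1050731)
Number of doublings = ceil(log2(1050731)) = 21


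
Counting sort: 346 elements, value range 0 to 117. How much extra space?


n = 346 (output array)
k = 118 (count array for 118 distinct values)
Extra space = 346 + 118 = 464


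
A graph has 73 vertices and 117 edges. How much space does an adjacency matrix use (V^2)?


Adjacency matrix: V x V grid of entries
Space = V^2 = 73^2 = 73 * 73 = 5329


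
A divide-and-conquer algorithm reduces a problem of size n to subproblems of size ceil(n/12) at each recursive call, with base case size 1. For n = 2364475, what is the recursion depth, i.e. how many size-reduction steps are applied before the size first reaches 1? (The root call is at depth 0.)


Each step divides the size by 12 (rounding up); after k steps the size is ceil(n/12^k), which equals 1 exactly when 12^k >= n.
So the depth is the smallest k with 12^k >= 2364475, i.e. ceil(log_12(2364475)).
12^5 = 248832 < 2364475 <= 2985984 = 12^6
Recursion depth = 6


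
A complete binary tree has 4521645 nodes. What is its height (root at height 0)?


In a complete binary tree, level k holds nodes 2^k .. 2^(k+1)-1 (1-indexed).
Height = floor(log2(n)) = floor(log2(4521645)) = 22
Check: 2^22 = 4194304 <= 4521645 < 8388608 = 2^23


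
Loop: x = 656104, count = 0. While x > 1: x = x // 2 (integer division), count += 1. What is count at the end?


The variable x halves each step:
x = 656104 -> 328052 -> 164026 -> 82013 -> 41006 -> 20503 -> 10251 -> 5125 -> 2562 -> 1281 -> 640 -> 320 -> 160 -> 80 -> 40 -> 20 -> 10 -> 5 -> 2 -> 1
Number of halvings = floor(log2(656104)) = 19


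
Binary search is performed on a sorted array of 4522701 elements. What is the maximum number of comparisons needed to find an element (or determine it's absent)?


Binary search halves the search space each comparison:
  Step 1: search space = 4522701 -> 2261350
  Step 2: search space = 2261350 -> 1130675
  Step 3: search space = 1130675 -> 565337
  Step 4: search space = 565337 -> 282668
  Step 5: search space = 282668 -> 141334
  Step 6: search space = 141334 -> 70667
  Step 7: search space = 70667 -> 35333
  Step 8: search space = 35333 -> 17666
  Step 9: search space = 17666 -> 8833
  Step 10: search space = 8833 -> 4416
  Step 11: search space = 4416 -> 2208
  Step 12: search space = 2208 -> 1104
  Step 13: search space = 1104 -> 552
  Step 14: search space = 552 -> 276
  Step 15: search space = 276 -> 138
  Step 16: search space = 138 -> 69
  Step 17: search space = 69 -> 34
  Step 18: search space = 34 -> 17
  Step 19: search space = 17 -> 8
  Step 20: search space = 8 -> 4
  Step 21: search space = 4 -> 2
  Step 22: search space = 2 -> 1
  Step 23: search space = 1 (final check)
Maximum comparisons = floor(log2(4522701)) + 1 = 22 + 1 = 23


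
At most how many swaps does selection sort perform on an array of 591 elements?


Each of the 590 passes places one element in its final position.
Pass 1: swap minimum into position 0
Pass 2: swap minimum of remaining into position 1
...
Pass 590: last two elements, one swap
Maximum swaps = 591 - 1 = 590


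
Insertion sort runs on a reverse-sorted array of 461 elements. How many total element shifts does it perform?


Sum of shifts = 1 + 2 + 3 + ... + 460
= 461 * 460 / 2
= 212060 / 2
= 106030


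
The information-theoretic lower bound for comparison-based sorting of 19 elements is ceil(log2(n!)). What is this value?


A binary decision tree of height h has at most 2^h leaves and needs at least n! of them, so h >= ceil(log2(n!)).
Compute 19! as a running product:
  x2 = 2, x3 = 6, x4 = 24, x5 = 120
  x6 = 720, x7 = 5040, x8 = 40320, x9 = 362880
  x10 = 3628800, x11 = 39916800, x12 = 479001600, x13 = 6227020800
  x14 = 87178291200, x15 = 1307674368000, x16 = 20922789888000, x17 = 355687428096000
  x18 = 6402373705728000, x19 = 121645100408832000
19! = 121645100408832000
Bracket between powers of 2:
  2^56 = 72057594037927936 < 121645100408832000 <= 144115188075855872 = 2^57
So ceil(log2(19!)) = 57


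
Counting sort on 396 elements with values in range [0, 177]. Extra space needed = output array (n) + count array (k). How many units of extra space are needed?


Output array size: 396 (to store sorted result)
Count array size: 178 (one slot per possible value, range 0 to 177)
Total extra space = 396 + 178 = 574


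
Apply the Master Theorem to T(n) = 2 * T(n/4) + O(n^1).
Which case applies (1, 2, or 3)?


The Master Theorem: T(n) = a*T(n/b) + O(n^c)
  a = 2, b = 4, c = 1
log_b(a) = log_4(2) ~ 0.5
Compare b^c with a: 4^1 = 4 > 2, so c > log_b(a).
Since c > log_b(a), Case 3 applies.
T(n) = O(n^1)
Master Theorem case = 3


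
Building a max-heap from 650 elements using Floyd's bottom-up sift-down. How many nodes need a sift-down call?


In a heap of 650 elements (0-indexed array):
  Last element index: 649
  Parent of last element: floor((649 - 1) / 2) = 324
  Internal nodes: indices 0 to 324
  Count = floor(650/2) = 325


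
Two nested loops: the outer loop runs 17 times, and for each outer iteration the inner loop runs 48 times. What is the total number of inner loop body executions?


Outer loop: 17 iterations
Inner loop: 48 iterations per outer iteration
Total = 17 * 48 = 816


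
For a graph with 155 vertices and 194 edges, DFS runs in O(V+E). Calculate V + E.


A full DFS traversal visits each vertex once and examines each edge once.
V = 155
E = 194
Sum = 155 + 194 = 349


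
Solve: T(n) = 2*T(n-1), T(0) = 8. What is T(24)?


Unrolling:
T(24) = 2*T(23) = 2^2*T(22) = ... = 2^24*T(0)
= 2^24 * 8
= 16777216 * 8 = 134217728


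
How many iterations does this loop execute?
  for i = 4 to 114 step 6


The loop variable i takes values starting at 4 and increments by 6 each iteration.
Sequence: i = 4, 10, 16, 22, 28, 34, 40, 46, 52, ...
The upper bound 114 is inclusive, so the count is floor((last - first) / step) + 1:
floor((114 - 4) / 6) + 1 = floor(110/6) + 1 = 18 + 1 = 19


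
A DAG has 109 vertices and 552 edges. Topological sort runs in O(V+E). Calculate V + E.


V = 109 (vertex processing)
E = 552 (edge processing)
V + E = 109 + 552 = 661


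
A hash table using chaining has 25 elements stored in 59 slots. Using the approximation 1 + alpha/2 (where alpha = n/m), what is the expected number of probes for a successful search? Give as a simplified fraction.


Load factor alpha = n/m = 25/59
Expected probes = 1 + alpha/2 = 1 + 25/(2*59)
= 1 + 25/118
= 118/118 + 25/118
= 143/118


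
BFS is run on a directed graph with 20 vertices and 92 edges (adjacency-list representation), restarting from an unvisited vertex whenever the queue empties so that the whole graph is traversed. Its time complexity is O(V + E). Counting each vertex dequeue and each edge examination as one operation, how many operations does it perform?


A full BFS traversal dequeues each vertex exactly once and examines each directed edge exactly once.
V = 20 (vertex processing cost)
E = 92 (edge examination cost)
Total operations proportional to V + E = 20 + 92 = 112


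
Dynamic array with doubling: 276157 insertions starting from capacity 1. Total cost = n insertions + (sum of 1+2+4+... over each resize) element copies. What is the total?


n = 276157
Insertion costs: 276157
Resizes copy 1, 2, 4, ... up to the largest power of 2 that is <= n-1 = 276156, i.e. 262144.
Copy costs = 1 + 2 + 4 + 8 + 16 + 32 + 64 + 128 + 256 + 512 + 1024 + 2048 + 4096 + 8192 + 16384 + 32768 + 65536 + 131072 + 262144 = 524287
Total = 276157 + 524287 = 800444


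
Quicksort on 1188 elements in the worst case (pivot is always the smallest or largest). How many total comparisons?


In the worst case, each partition step picks the worst pivot:
  Partition 1: 1187 comparisons (n-1 elements to compare)
  Partition 2: 1186 comparisons
  Partition 3: 1185 comparisons
  Partition 4: 1184 comparisons
  Partition 5: 1183 comparisons
  ...
  Last partition: 0 comparisons
Total = (n-1) + (n-2) + ... + 1 + 0 = n*(n-1)/2
= 1188*1187/2 = 705078


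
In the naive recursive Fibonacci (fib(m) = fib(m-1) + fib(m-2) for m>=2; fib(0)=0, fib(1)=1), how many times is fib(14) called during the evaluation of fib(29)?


Let N(m) = number of times fib(m) is called while evaluating fib(29).
N(29) = 1 (the initial call).
N(28) = 1 (only fib(29) calls it).
For 1 <= m <= 27: fib(m) is called by fib(m+1) and fib(m+2), so
  N(m) = N(m+1) + N(m+2).
fib(0) is called only by fib(2), so N(0) = N(2).
Walk down from m=29:
  N(29)=1, N(28)=1, N(27)=2, N(26)=3, N(25)=5, N(24)=8, N(23)=13, N(22)=21, N(21)=34, N(20)=55, N(19)=89, N(18)=144, N(17)=233, N(16)=377, N(15)=610, N(14)=987
N(14) = 987


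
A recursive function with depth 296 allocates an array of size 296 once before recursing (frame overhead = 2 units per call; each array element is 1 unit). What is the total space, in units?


Array allocation: 296 units (allocated once)
Stack frames: 296 deep * 2 per frame = 592 units
Total = 296 + 592 = 888


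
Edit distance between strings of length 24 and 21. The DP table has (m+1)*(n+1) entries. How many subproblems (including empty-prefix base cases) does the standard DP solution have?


The table includes base cases (empty prefixes).
Rows: (m+1) = 25
Columns: (n+1) = 22
Total = 25 * 22 = 550


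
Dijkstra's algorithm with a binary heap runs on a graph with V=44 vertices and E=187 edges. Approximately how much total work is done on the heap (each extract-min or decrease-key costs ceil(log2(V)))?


Dijkstra with a binary heap: each vertex is extracted once, each edge may relax once.
Each heap operation costs O(log V).
V + E = 44 + 187 = 231
ceil(log2(44)) = 6 (since 2^5 = 32 < 44 <= 64 = 2^6)
Total heap work = (V+E) * ceil(log2(V)) = 231 * 6 = 1386


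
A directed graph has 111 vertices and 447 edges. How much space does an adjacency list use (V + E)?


Adjacency list: one list head per vertex + one entry per edge
Vertex heads: 111
Edge entries: 447
Total = 111 + 447 = 558


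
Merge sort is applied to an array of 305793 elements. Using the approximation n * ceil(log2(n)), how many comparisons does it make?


Merge sort divides the array into halves recursively.
Number of levels = ceil(log2(305793)) = 19
At each level, approximately n = 305793 comparisons are needed for merging.
Total comparisons ~ n * ceil(log2(n)) = 305793 * 19 = 5810067


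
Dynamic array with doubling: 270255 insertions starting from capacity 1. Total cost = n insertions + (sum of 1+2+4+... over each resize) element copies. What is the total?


n = 270255
Insertion costs: 270255
Resizes copy 1, 2, 4, ... up to the largest power of 2 that is <= n-1 = 270254, i.e. 262144.
Copy costs = 1 + 2 + 4 + 8 + 16 + 32 + 64 + 128 + 256 + 512 + 1024 + 2048 + 4096 + 8192 + 16384 + 32768 + 65536 + 131072 + 262144 = 524287
Total = 270255 + 524287 = 794542


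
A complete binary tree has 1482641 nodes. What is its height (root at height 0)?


In a complete binary tree, level k holds nodes 2^k .. 2^(k+1)-1 (1-indexed).
Height = floor(log2(n)) = floor(log2(1482641)) = 20
Check: 2^20 = 1048576 <= 1482641 < 2097152 = 2^21


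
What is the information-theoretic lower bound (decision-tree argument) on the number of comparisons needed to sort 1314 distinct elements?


A binary decision tree of height h has at most 2^h leaves and needs at least n! of them, so h >= ceil(log2(n!)).
1314! is far too large to multiply out, so use Stirling's series:
  ln(n!) ~ n ln n - n + (1/2) ln(2 pi n) + 1/(12n)  (error below 1/(360 n^3), negligible here)
  ln(1314) = 7.1808312
  n ln n = 1314 * 7.1808312 = 9435.6122
  (1/2) ln(2 pi * 1314) = (1/2) ln(8256.1055) = 4.5094
  1/(12*1314) = 0.0001
  ln(1314!) ~ 9435.6122 - 1314 + 4.5094 + 0.0001 = 8126.1217
Convert to base 2: log2(1314!) = 8126.1217 / ln 2 = 8126.1217 / 0.69314718 = 11723.5155
ceil(11723.5155) = 11724


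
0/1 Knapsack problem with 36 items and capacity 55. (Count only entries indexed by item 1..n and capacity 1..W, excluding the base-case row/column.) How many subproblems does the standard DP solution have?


The DP table is indexed by (item, capacity).
Rows: 36 items
Columns: 55 capacity values (1 to W)
Total subproblems = 36 * 55 = 1980


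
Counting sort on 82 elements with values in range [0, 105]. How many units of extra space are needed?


Output array size: 82 (to store sorted result)
Count array size: 106 (one slot per possible value, range 0 to 105)
Total extra space = 82 + 106 = 188


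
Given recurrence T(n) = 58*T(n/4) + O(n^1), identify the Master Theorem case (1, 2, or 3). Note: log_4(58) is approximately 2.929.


Master Theorem parameters: a=58, b=4, c=1
log_b(a) = 2.929
Compare b^c with a: 4^1 = 4 < 58, so c < log_b(a).
Comparing c=1 vs log_b(a)=2.929:
1 < 2.929 => Case 1
Result: T(n) = O(n^(log_4 58)) ~ O(n^2.929)
Master Theorem case = 1


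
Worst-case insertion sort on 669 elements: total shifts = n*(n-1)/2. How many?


Sum of shifts = 1 + 2 + 3 + ... + 668
= 669 * 668 / 2
= 446892 / 2
= 223446


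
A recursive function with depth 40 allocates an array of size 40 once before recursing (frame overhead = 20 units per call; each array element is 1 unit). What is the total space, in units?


Array allocation: 40 units (allocated once)
Stack frames: 40 deep * 20 per frame = 800 units
Total = 40 + 800 = 840


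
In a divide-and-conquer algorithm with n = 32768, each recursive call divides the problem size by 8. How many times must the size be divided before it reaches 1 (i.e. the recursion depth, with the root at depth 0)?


Number of divisions = log_8(32768)
Sizes: 32768 -> 4096 -> 512 -> 64 -> 8 -> 1 (5 divisions)
Recursion depth = 5


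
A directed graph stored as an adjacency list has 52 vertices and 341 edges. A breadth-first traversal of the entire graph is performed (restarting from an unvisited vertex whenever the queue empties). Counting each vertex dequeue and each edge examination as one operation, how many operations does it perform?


A full BFS traversal dequeues each vertex once and examines each edge once.
Vertex visits: 52
Edge visits: 341
V + E = 52 + 341 = 393


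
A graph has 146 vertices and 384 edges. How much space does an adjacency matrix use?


Adjacency matrix: V x V grid of entries
Space = V^2 = 146^2 = 146 * 146 = 21316


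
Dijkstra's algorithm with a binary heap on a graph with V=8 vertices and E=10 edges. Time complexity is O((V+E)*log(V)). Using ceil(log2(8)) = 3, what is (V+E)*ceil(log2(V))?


Dijkstra with a binary heap: each vertex is extracted once, each edge may relax once.
Each heap operation costs O(log V).
V + E = 8 + 10 = 18
ceil(log2(8)) = 3 (since 2^2 = 4 < 8 <= 8 = 2^3)
Total heap work = (V+E) * ceil(log2(V)) = 18 * 3 = 54


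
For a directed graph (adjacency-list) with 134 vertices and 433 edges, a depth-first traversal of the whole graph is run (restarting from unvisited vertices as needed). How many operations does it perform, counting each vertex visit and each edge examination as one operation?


A full DFS traversal visits each vertex once and examines each edge once.
V = 134
E = 433
Sum = 134 + 433 = 567


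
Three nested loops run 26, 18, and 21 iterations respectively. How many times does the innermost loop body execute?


Loop 1 (outermost): 26 iterations
Loop 2 (middle): 18 iterations per outer
Loop 3 (innermost): 21 iterations per middle
Total = 26 * 18 * 21 = 9828


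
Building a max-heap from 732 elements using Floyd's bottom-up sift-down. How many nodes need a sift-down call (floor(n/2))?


In a heap of 732 elements (0-indexed array):
  Last element index: 731
  Parent of last element: floor((731 - 1) / 2) = 365
  Internal nodes: indices 0 to 365
  Count = floor(732/2) = 366


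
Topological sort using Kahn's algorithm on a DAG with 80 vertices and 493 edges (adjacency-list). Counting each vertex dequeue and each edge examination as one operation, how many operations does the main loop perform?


Kahn's algorithm:
  1. Compute in-degrees: O(V + E)
  2. Process queue: each vertex dequeued once (O(V))
     each edge examined once (O(E))
Total = V + E = 80 + 493 = 573


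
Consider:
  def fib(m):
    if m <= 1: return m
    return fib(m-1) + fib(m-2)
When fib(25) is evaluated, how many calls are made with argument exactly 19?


Let N(m) = number of times fib(m) is called while evaluating fib(25).
N(25) = 1 (the initial call).
N(24) = 1 (only fib(25) calls it).
For 1 <= m <= 23: fib(m) is called by fib(m+1) and fib(m+2), so
  N(m) = N(m+1) + N(m+2).
fib(0) is called only by fib(2), so N(0) = N(2).
Walk down from m=25:
  N(25)=1, N(24)=1, N(23)=2, N(22)=3, N(21)=5, N(20)=8, N(19)=13
N(19) = 13


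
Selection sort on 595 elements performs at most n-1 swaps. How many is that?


Each of the 594 passes places one element in its final position.
Pass 1: swap minimum into position 0
Pass 2: swap minimum of remaining into position 1
...
Pass 594: last two elements, one swap
Maximum swaps = 595 - 1 = 594


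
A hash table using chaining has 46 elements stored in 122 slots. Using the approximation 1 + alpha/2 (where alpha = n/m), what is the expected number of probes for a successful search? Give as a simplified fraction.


Load factor alpha = n/m = 46/122
Expected probes = 1 + alpha/2 = 1 + 46/(2*122)
= 1 + 46/244
= 244/244 + 46/244
= 290/244
Simplify: 145/122


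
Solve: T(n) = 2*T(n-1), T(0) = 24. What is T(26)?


Unrolling:
T(26) = 2*T(25) = 2^2*T(24) = ... = 2^26*T(0)
= 2^26 * 24
= 67108864 * 24 = 1610612736


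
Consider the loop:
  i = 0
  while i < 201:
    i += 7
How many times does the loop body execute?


Starting at i = 0, each iteration adds 7.
Iterations until i >= 201:
  Iteration 1: i = 0 -> i = 7
  Iteration 2: i = 7 -> i = 14
  Iteration 3: i = 14 -> i = 21
  Iteration 4: i = 21 -> i = 28
  Iteration 5: i = 28 -> i = 35
  Iteration 6: i = 35 -> i = 42
  Iteration 7: i = 42 -> i = 49
  Iteration 8: i = 49 -> i = 56
  ... continuing ...
Total iterations = ceil(201/7) = 29


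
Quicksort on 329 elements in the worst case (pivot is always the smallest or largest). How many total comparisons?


In the worst case, each partition step picks the worst pivot:
  Partition 1: 328 comparisons (n-1 elements to compare)
  Partition 2: 327 comparisons
  Partition 3: 326 comparisons
  Partition 4: 325 comparisons
  Partition 5: 324 comparisons
  ...
  Last partition: 0 comparisons
Total = (n-1) + (n-2) + ... + 1 + 0 = n*(n-1)/2
= 329*328/2 = 53956


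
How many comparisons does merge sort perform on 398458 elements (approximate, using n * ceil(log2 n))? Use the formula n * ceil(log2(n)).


Recursion depth: ceil(log2(398458)) = 19
Each recursion level merges n = 398458 elements
Total = 398458 * 19 = 7570702


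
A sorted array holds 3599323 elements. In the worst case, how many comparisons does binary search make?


Halving sequence: 3599323 -> 1799661 -> 899830 -> 449915 -> 224957 -> 112478 -> 56239 -> 28119 -> 14059 -> 7029 -> 3514 -> 1757 -> 878 -> 439 -> 219 -> 109 -> 54 -> 27 -> 13 -> 6 -> 3 -> 1
Number of halvings = 21
Max comparisons = 21 + 1 = 22


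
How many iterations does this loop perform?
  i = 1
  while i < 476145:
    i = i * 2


The loop variable doubles each iteration:
i = 1 -> 2 -> 4 -> 8 -> 16 -> 32 -> 64 -> 128 -> 256 -> 512 -> 1024 -> 2048 -> 4096 -> 8192 -> 16384 -> 32768 -> 65536 -> 131072 -> 262144 -> 524288 (stop, 524288 >= 476145)
Number of doublings = ceil(log2(476145)) = 19


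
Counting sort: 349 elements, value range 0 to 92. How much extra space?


n = 349 (output array)
k = 93 (count array for 93 distinct values)
Extra space = 349 + 93 = 442


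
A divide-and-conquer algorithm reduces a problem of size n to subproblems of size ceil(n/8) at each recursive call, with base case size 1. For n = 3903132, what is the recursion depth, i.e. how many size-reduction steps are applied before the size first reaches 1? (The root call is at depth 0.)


Each step divides the size by 8 (rounding up); after k steps the size is ceil(n/8^k), which equals 1 exactly when 8^k >= n.
So the depth is the smallest k with 8^k >= 3903132, i.e. ceil(log_8(3903132)).
8^7 = 2097152 < 3903132 <= 16777216 = 8^8
Recursion depth = 8


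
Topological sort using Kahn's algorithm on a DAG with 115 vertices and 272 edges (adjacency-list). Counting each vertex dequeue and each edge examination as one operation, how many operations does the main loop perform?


Kahn's algorithm:
  1. Compute in-degrees: O(V + E)
  2. Process queue: each vertex dequeued once (O(V))
     each edge examined once (O(E))
Total = V + E = 115 + 272 = 387


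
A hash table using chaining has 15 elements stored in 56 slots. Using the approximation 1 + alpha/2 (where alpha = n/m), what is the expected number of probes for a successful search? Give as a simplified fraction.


Load factor alpha = n/m = 15/56
Expected probes = 1 + alpha/2 = 1 + 15/(2*56)
= 1 + 15/112
= 112/112 + 15/112
= 127/112


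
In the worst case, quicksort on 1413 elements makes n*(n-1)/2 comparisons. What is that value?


Sum of comparisons per partition:
1412 + 1411 + ... + 1 + 0
= 1413 * (1413 - 1) / 2
= 1413 * 1412 / 2
= 997578


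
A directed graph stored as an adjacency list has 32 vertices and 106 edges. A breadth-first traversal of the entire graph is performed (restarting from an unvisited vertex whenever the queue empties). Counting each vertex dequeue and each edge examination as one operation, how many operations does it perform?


A full BFS traversal dequeues each vertex once and examines each edge once.
Vertex visits: 32
Edge visits: 106
V + E = 32 + 106 = 138
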